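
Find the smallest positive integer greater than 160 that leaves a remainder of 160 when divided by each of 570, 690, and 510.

N − 160 must be a common multiple of 570, 690, and 510.
570 = 2 × 3 × 5 × 19
690 = 2 × 3 × 5 × 23
510 = 2 × 3 × 5 × 17
LCM(570, 690, 510) = 2 × 3 × 5 × 17 × 19 × 23 = 222870.
Smallest N > 160 is LCM + 160 = 222870 + 160 = 223030.

223030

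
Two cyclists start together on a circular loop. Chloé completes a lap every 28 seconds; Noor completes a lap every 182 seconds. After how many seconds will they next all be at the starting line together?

364 seconds

We need the least common multiple of the intervals.
28 = 2^2 × 7
182 = 2 × 7 × 13
LCM(28, 182) = 2^2 × 7 × 13 = 364.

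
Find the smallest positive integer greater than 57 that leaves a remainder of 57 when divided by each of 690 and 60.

N − 57 must be a common multiple of 690 and 60.
690 = 2 × 3 × 5 × 23
60 = 2^2 × 3 × 5
LCM(690, 60) = 2^2 × 3 × 5 × 23 = 1380.
Smallest N > 57 is LCM + 57 = 1380 + 57 = 1437.

1437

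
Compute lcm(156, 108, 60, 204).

156 = 2^2 × 3 × 13
108 = 2^2 × 3^3
60 = 2^2 × 3 × 5
204 = 2^2 × 3 × 17
LCM(156, 108, 60, 204) = 2^2 × 3^3 × 5 × 13 × 17 = 119340.

119340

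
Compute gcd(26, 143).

26 = 2 × 13
143 = 11 × 13
gcd(26, 143) = 13.

13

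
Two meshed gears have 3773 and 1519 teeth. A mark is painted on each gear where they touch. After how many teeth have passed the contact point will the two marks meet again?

We need the least common multiple of the intervals.
3773 = 7^3 × 11
1519 = 7^2 × 31
LCM(3773, 1519) = 7^3 × 11 × 31 = 116963.

116963 teeth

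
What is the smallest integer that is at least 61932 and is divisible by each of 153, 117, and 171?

75582

The integer must be a common multiple of 153, 117, and 171, so a multiple of their LCM.
153 = 3^2 × 17
117 = 3^2 × 13
171 = 3^2 × 19
LCM(153, 117, 171) = 3^2 × 13 × 17 × 19 = 37791.
Smallest multiple of 37791 that is ≥ 61932: ⌈61932/37791⌉ × 37791 = 2 × 37791 = 75582.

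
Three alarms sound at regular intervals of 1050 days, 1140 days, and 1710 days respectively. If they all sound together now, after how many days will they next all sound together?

119700 days

We need the least common multiple of the intervals.
1050 = 2 × 3 × 5^2 × 7
1140 = 2^2 × 3 × 5 × 19
1710 = 2 × 3^2 × 5 × 19
LCM(1050, 1140, 1710) = 2^2 × 3^2 × 5^2 × 7 × 19 = 119700.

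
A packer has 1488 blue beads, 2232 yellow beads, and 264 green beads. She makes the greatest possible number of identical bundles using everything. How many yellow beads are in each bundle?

93

Number of bundles = gcd(1488, 2232, 264).
1488 = 2^4 × 3 × 31
2232 = 2^3 × 3^2 × 31
264 = 2^3 × 3 × 11
gcd(1488, 2232, 264) = 2^3 × 3 = 24.
yellow beads per bundle = 2232 / 24 = 93.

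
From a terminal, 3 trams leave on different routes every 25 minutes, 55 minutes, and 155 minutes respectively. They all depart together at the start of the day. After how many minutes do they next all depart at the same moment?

The first simultaneous occurrence is after LCM of the individual periods.
25 = 5^2
55 = 5 × 11
155 = 5 × 31
LCM(25, 55, 155) = 5^2 × 11 × 31 = 8525.

8525 minutes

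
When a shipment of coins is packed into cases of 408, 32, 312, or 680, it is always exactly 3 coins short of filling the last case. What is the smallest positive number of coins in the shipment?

Being 3 short of a full case of size k means N ≡ −3 (mod k), i.e. N + 3 is a multiple of each size.
408 = 2^3 × 3 × 17
32 = 2^5
312 = 2^3 × 3 × 13
680 = 2^3 × 5 × 17
LCM(408, 32, 312, 680) = 2^5 × 3 × 5 × 13 × 17 = 106080.
Smallest positive N is 106080 − 3 = 106077.

106077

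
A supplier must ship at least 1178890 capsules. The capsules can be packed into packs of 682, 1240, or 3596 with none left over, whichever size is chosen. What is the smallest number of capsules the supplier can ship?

The number of capsules must be a common multiple of 682, 1240, and 3596, so a multiple of their LCM.
682 = 2 × 11 × 31
1240 = 2^3 × 5 × 31
3596 = 2^2 × 29 × 31
LCM(682, 1240, 3596) = 2^3 × 5 × 11 × 29 × 31 = 395560.
Smallest multiple of 395560 that is ≥ 1178890: ⌈1178890/395560⌉ × 395560 = 3 × 395560 = 1186680.

1186680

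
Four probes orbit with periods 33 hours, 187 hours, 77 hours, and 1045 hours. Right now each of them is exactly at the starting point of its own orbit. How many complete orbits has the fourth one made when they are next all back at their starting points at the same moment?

The first common completion time is the LCM of the periods.
33 = 3 × 11
187 = 11 × 17
77 = 7 × 11
1045 = 5 × 11 × 19
LCM(33, 187, 77, 1045) = 3 × 5 × 7 × 11 × 17 × 19 = 373065.
Orbits for period 1045: 373065 / 1045 = 357.

357 orbits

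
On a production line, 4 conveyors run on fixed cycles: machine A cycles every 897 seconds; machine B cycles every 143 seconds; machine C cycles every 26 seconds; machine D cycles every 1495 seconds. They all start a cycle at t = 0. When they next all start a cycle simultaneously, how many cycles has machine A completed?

110 cycles

All finish a whole number of cycles simultaneously at t = LCM of the periods.
897 = 3 × 13 × 23
143 = 11 × 13
26 = 2 × 13
1495 = 5 × 13 × 23
LCM(897, 143, 26, 1495) = 2 × 3 × 5 × 11 × 13 × 23 = 98670.
Cycles for period 897: 98670 / 897 = 110.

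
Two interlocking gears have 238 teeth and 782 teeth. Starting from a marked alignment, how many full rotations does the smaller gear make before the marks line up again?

The first common completion time is the LCM of the periods.
238 = 2 × 7 × 17
782 = 2 × 17 × 23
LCM(238, 782) = 2 × 7 × 17 × 23 = 5474.
Rotations for period 238: 5474 / 238 = 23.

23 rotations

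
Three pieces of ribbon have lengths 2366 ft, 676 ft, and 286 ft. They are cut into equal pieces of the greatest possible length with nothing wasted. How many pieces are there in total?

128

Piece length = gcd(2366, 676, 286).
2366 = 2 × 7 × 13^2
676 = 2^2 × 13^2
286 = 2 × 11 × 13
gcd(2366, 676, 286) = 2 × 13 = 26.
Total pieces = 2366/26 + 676/26 + 286/26 = 91 + 26 + 11 = 128.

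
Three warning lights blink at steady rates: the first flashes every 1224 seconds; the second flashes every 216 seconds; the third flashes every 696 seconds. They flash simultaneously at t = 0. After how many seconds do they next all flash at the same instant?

106488 seconds

They coincide at every common multiple of the periods; the first is the LCM.
1224 = 2^3 × 3^2 × 17
216 = 2^3 × 3^3
696 = 2^3 × 3 × 29
LCM(1224, 216, 696) = 2^3 × 3^3 × 17 × 29 = 106488.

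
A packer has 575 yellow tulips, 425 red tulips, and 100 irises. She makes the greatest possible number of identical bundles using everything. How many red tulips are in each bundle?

17

Number of bundles = gcd(575, 425, 100).
575 = 5^2 × 23
425 = 5^2 × 17
100 = 2^2 × 5^2
gcd(575, 425, 100) = 5^2 = 25.
red tulips per bundle = 425 / 25 = 17.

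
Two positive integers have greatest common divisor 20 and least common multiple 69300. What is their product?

1386000

For any two positive integers, gcd × lcm = product = 20 × 69300 = 1386000.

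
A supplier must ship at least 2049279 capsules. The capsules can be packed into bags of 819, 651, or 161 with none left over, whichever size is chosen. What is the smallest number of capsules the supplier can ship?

2335788

The number of capsules must be a common multiple of 819, 651, and 161, so a multiple of their LCM.
819 = 3^2 × 7 × 13
651 = 3 × 7 × 31
161 = 7 × 23
LCM(819, 651, 161) = 3^2 × 7 × 13 × 23 × 31 = 583947.
Smallest multiple of 583947 that is ≥ 2049279: ⌈2049279/583947⌉ × 583947 = 4 × 583947 = 2335788.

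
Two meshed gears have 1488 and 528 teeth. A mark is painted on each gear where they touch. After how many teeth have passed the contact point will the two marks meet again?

We need the least common multiple of the intervals.
1488 = 2^4 × 3 × 31
528 = 2^4 × 3 × 11
LCM(1488, 528) = 2^4 × 3 × 11 × 31 = 16368.

16368 teeth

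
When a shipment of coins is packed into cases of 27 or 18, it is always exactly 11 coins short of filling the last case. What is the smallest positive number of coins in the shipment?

43

Being 11 short of a full case of size k means N ≡ −11 (mod k), i.e. N + 11 is a multiple of each size.
27 = 3^3
18 = 2 × 3^2
LCM(27, 18) = 2 × 3^3 = 54.
Smallest positive N is 54 − 11 = 43.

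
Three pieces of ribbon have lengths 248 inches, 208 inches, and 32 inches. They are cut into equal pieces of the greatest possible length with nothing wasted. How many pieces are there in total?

61

Piece length = gcd(248, 208, 32).
248 = 2^3 × 31
208 = 2^4 × 13
32 = 2^5
gcd(248, 208, 32) = 2^3 = 8.
Total pieces = 248/8 + 208/8 + 32/8 = 31 + 26 + 4 = 61.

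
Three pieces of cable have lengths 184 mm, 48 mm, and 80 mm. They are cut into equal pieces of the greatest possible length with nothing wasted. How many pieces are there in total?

39

Piece length = gcd(184, 48, 80).
184 = 2^3 × 23
48 = 2^4 × 3
80 = 2^4 × 5
gcd(184, 48, 80) = 2^3 = 8.
Total pieces = 184/8 + 48/8 + 80/8 = 23 + 6 + 10 = 39.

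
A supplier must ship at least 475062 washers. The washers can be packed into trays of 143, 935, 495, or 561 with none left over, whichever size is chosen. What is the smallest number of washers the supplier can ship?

The number of washers must be a common multiple of 143, 935, 495, and 561, so a multiple of their LCM.
143 = 11 × 13
935 = 5 × 11 × 17
495 = 3^2 × 5 × 11
561 = 3 × 11 × 17
LCM(143, 935, 495, 561) = 3^2 × 5 × 11 × 13 × 17 = 109395.
Smallest multiple of 109395 that is ≥ 475062: ⌈475062/109395⌉ × 109395 = 5 × 109395 = 546975.

546975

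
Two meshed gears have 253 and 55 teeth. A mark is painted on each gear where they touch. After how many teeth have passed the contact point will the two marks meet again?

The first simultaneous occurrence is after LCM of the individual periods.
253 = 11 × 23
55 = 5 × 11
LCM(253, 55) = 5 × 11 × 23 = 1265.

1265 teeth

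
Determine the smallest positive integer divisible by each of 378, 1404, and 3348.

378 = 2 × 3^3 × 7
1404 = 2^2 × 3^3 × 13
3348 = 2^2 × 3^3 × 31
LCM(378, 1404, 3348) = 2^2 × 3^3 × 7 × 13 × 31 = 304668.

304668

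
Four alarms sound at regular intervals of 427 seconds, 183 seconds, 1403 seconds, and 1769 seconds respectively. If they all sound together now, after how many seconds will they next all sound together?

The first simultaneous occurrence is after LCM of the individual periods.
427 = 7 × 61
183 = 3 × 61
1403 = 23 × 61
1769 = 29 × 61
LCM(427, 183, 1403, 1769) = 3 × 7 × 23 × 29 × 61 = 854427.

854427 seconds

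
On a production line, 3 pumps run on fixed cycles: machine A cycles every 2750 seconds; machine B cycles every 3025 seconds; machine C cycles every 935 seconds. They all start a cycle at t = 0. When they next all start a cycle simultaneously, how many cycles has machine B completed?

The first common completion time is the LCM of the periods.
2750 = 2 × 5^3 × 11
3025 = 5^2 × 11^2
935 = 5 × 11 × 17
LCM(2750, 3025, 935) = 2 × 5^3 × 11^2 × 17 = 514250.
Cycles for period 3025: 514250 / 3025 = 170.

170 cycles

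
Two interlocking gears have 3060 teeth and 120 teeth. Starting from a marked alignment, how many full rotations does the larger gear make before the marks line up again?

2 rotations

They are all back at their starting positions together after one LCM of the periods.
3060 = 2^2 × 3^2 × 5 × 17
120 = 2^3 × 3 × 5
LCM(3060, 120) = 2^3 × 3^2 × 5 × 17 = 6120.
Rotations for period 3060: 6120 / 3060 = 2.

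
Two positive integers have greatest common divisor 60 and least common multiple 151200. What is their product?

For any two positive integers, gcd × lcm = product = 60 × 151200 = 9072000.

9072000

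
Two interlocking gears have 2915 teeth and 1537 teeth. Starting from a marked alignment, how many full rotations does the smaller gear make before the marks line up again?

The first common completion time is the LCM of the periods.
2915 = 5 × 11 × 53
1537 = 29 × 53
LCM(2915, 1537) = 5 × 11 × 29 × 53 = 84535.
Rotations for period 1537: 84535 / 1537 = 55.

55 rotations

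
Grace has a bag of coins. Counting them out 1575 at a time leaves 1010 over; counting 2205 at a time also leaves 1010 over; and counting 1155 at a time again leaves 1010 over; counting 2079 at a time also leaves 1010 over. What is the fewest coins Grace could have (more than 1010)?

N − 1010 must be a common multiple of 1575, 2205, 1155, and 2079.
1575 = 3^2 × 5^2 × 7
2205 = 3^2 × 5 × 7^2
1155 = 3 × 5 × 7 × 11
2079 = 3^3 × 7 × 11
LCM(1575, 2205, 1155, 2079) = 3^3 × 5^2 × 7^2 × 11 = 363825.
Smallest N > 1010 is LCM + 1010 = 363825 + 1010 = 364835.

364835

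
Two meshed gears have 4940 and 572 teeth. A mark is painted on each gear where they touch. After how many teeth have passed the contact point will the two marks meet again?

54340 teeth

The first simultaneous occurrence is after LCM of the individual periods.
4940 = 2^2 × 5 × 13 × 19
572 = 2^2 × 11 × 13
LCM(4940, 572) = 2^2 × 5 × 11 × 13 × 19 = 54340.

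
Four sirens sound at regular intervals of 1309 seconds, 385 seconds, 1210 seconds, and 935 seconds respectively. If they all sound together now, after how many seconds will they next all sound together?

143990 seconds

The first simultaneous occurrence is after LCM of the individual periods.
1309 = 7 × 11 × 17
385 = 5 × 7 × 11
1210 = 2 × 5 × 11^2
935 = 5 × 11 × 17
LCM(1309, 385, 1210, 935) = 2 × 5 × 7 × 11^2 × 17 = 143990.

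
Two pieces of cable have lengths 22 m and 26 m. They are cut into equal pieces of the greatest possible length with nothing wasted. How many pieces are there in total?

24

Piece length = gcd(22, 26).
22 = 2 × 11
26 = 2 × 13
gcd(22, 26) = 2.
Total pieces = 22/2 + 26/2 = 11 + 13 = 24.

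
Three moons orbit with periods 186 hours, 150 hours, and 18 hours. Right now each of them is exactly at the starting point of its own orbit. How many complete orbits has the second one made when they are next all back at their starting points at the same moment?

93 orbits

They are all back at their starting positions together after one LCM of the periods.
186 = 2 × 3 × 31
150 = 2 × 3 × 5^2
18 = 2 × 3^2
LCM(186, 150, 18) = 2 × 3^2 × 5^2 × 31 = 13950.
Orbits for period 150: 13950 / 150 = 93.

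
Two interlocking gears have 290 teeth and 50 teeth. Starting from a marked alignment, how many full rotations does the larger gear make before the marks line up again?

The first common completion time is the LCM of the periods.
290 = 2 × 5 × 29
50 = 2 × 5^2
LCM(290, 50) = 2 × 5^2 × 29 = 1450.
Rotations for period 290: 1450 / 290 = 5.

5 rotations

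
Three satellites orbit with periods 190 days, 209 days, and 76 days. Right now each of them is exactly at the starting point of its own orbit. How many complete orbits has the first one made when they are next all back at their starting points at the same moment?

22 orbits

They are all back at their starting positions together after one LCM of the periods.
190 = 2 × 5 × 19
209 = 11 × 19
76 = 2^2 × 19
LCM(190, 209, 76) = 2^2 × 5 × 11 × 19 = 4180.
Orbits for period 190: 4180 / 190 = 22.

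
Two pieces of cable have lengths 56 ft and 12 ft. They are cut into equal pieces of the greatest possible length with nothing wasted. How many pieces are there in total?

17

Piece length = gcd(56, 12).
56 = 2^3 × 7
12 = 2^2 × 3
gcd(56, 12) = 2^2 = 4.
Total pieces = 56/4 + 12/4 = 14 + 3 = 17.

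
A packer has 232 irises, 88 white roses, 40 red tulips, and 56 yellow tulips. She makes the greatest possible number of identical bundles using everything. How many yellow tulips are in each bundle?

7

Number of bundles = gcd(232, 88, 40, 56).
232 = 2^3 × 29
88 = 2^3 × 11
40 = 2^3 × 5
56 = 2^3 × 7
gcd(232, 88, 40, 56) = 2^3 = 8.
yellow tulips per bundle = 56 / 8 = 7.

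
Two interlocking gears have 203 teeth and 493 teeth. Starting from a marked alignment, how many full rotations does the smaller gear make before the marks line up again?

17 rotations

They are all back at their starting positions together after one LCM of the periods.
203 = 7 × 29
493 = 17 × 29
LCM(203, 493) = 7 × 17 × 29 = 3451.
Rotations for period 203: 3451 / 203 = 17.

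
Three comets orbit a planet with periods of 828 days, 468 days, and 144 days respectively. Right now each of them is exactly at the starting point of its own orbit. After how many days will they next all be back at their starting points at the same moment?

43056 days

They coincide at every common multiple of the periods; the first is the LCM.
828 = 2^2 × 3^2 × 23
468 = 2^2 × 3^2 × 13
144 = 2^4 × 3^2
LCM(828, 468, 144) = 2^4 × 3^2 × 13 × 23 = 43056.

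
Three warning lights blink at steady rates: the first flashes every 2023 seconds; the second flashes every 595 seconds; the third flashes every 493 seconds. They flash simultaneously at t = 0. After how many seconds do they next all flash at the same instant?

We need the least common multiple of the intervals.
2023 = 7 × 17^2
595 = 5 × 7 × 17
493 = 17 × 29
LCM(2023, 595, 493) = 5 × 7 × 17^2 × 29 = 293335.

293335 seconds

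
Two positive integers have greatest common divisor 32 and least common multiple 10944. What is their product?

For any two positive integers, gcd × lcm = product = 32 × 10944 = 350208.

350208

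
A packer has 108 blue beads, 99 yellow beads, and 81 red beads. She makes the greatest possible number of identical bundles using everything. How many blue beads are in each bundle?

12

Number of bundles = gcd(108, 99, 81).
108 = 2^2 × 3^3
99 = 3^2 × 11
81 = 3^4
gcd(108, 99, 81) = 3^2 = 9.
blue beads per bundle = 108 / 9 = 12.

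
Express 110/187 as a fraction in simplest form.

110 = 2 × 5 × 11
187 = 11 × 17
gcd(110, 187) = 11.
Divide numerator and denominator by 11: 110/187 = 10/17.

10/17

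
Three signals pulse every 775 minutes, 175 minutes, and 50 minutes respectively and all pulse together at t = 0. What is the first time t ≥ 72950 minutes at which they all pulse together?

Joint pulses occur at multiples of LCM(775, 175, 50).
775 = 5^2 × 31
175 = 5^2 × 7
50 = 2 × 5^2
LCM(775, 175, 50) = 2 × 5^2 × 7 × 31 = 10850.
Smallest multiple of 10850 that is ≥ 72950: ⌈72950/10850⌉ × 10850 = 7 × 10850 = 75950.

75950 minutes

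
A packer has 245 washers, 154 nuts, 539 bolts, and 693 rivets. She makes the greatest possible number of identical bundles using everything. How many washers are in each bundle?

35

Number of bundles = gcd(245, 154, 539, 693).
245 = 5 × 7^2
154 = 2 × 7 × 11
539 = 7^2 × 11
693 = 3^2 × 7 × 11
gcd(245, 154, 539, 693) = 7.
washers per bundle = 245 / 7 = 35.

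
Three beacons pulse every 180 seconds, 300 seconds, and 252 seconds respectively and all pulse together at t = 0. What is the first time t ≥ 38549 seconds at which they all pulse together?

Joint pulses occur at multiples of LCM(180, 300, 252).
180 = 2^2 × 3^2 × 5
300 = 2^2 × 3 × 5^2
252 = 2^2 × 3^2 × 7
LCM(180, 300, 252) = 2^2 × 3^2 × 5^2 × 7 = 6300.
Smallest multiple of 6300 that is ≥ 38549: ⌈38549/6300⌉ × 6300 = 7 × 6300 = 44100.

44100 seconds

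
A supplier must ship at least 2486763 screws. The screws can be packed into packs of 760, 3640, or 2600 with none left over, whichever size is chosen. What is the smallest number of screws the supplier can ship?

2766400

The number of screws must be a common multiple of 760, 3640, and 2600, so a multiple of their LCM.
760 = 2^3 × 5 × 19
3640 = 2^3 × 5 × 7 × 13
2600 = 2^3 × 5^2 × 13
LCM(760, 3640, 2600) = 2^3 × 5^2 × 7 × 13 × 19 = 345800.
Smallest multiple of 345800 that is ≥ 2486763: ⌈2486763/345800⌉ × 345800 = 8 × 345800 = 2766400.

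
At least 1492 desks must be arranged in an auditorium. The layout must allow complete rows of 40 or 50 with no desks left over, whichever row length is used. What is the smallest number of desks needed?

1600

The number of desks must be a common multiple of 40 and 50, so a multiple of their LCM.
40 = 2^3 × 5
50 = 2 × 5^2
LCM(40, 50) = 2^3 × 5^2 = 200.
Smallest multiple of 200 that is ≥ 1492: ⌈1492/200⌉ × 200 = 8 × 200 = 1600.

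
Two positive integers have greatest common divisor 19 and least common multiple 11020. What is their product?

For any two positive integers, gcd × lcm = product = 19 × 11020 = 209380.

209380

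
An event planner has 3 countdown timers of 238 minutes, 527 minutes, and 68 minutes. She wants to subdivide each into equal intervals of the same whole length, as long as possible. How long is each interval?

The interval must divide each timer length; the longest such is the gcd.
238 = 2 × 7 × 17
527 = 17 × 31
68 = 2^2 × 17
gcd(238, 527, 68) = 17.

17 minutes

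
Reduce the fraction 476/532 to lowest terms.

17/19

476 = 2^2 × 7 × 17
532 = 2^2 × 7 × 19
gcd(476, 532) = 2^2 × 7 = 28.
Divide numerator and denominator by 28: 476/532 = 17/19.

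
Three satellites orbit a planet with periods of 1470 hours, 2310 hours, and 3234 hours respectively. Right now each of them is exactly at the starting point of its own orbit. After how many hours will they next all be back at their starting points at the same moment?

16170 hours

We need the least common multiple of the intervals.
1470 = 2 × 3 × 5 × 7^2
2310 = 2 × 3 × 5 × 7 × 11
3234 = 2 × 3 × 7^2 × 11
LCM(1470, 2310, 3234) = 2 × 3 × 5 × 7^2 × 11 = 16170.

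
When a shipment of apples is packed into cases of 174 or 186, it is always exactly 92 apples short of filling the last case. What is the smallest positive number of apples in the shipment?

Being 92 short of a full case of size k means N ≡ −92 (mod k), i.e. N + 92 is a multiple of each size.
174 = 2 × 3 × 29
186 = 2 × 3 × 31
LCM(174, 186) = 2 × 3 × 29 × 31 = 5394.
Smallest positive N is 5394 − 92 = 5302.

5302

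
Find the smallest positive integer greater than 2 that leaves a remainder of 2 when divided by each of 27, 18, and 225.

N − 2 must be a common multiple of 27, 18, and 225.
27 = 3^3
18 = 2 × 3^2
225 = 3^2 × 5^2
LCM(27, 18, 225) = 2 × 3^3 × 5^2 = 1350.
Smallest N > 2 is LCM + 2 = 1350 + 2 = 1352.

1352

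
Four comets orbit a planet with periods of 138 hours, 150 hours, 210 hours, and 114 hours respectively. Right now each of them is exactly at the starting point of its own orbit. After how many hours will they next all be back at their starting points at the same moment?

We need the least common multiple of the intervals.
138 = 2 × 3 × 23
150 = 2 × 3 × 5^2
210 = 2 × 3 × 5 × 7
114 = 2 × 3 × 19
LCM(138, 150, 210, 114) = 2 × 3 × 5^2 × 7 × 19 × 23 = 458850.

458850 hours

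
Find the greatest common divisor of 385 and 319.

385 = 5 × 7 × 11
319 = 11 × 29
gcd(385, 319) = 11.

11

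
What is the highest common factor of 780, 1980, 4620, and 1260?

780 = 2^2 × 3 × 5 × 13
1980 = 2^2 × 3^2 × 5 × 11
4620 = 2^2 × 3 × 5 × 7 × 11
1260 = 2^2 × 3^2 × 5 × 7
gcd(780, 1980, 4620, 1260) = 2^2 × 3 × 5 = 60.

60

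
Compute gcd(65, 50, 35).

65 = 5 × 13
50 = 2 × 5^2
35 = 5 × 7
gcd(65, 50, 35) = 5.

5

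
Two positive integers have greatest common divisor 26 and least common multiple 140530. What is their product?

For any two positive integers, gcd × lcm = product = 26 × 140530 = 3653780.

3653780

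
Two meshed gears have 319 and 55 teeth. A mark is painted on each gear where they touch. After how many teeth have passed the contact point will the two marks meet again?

1595 teeth

The first simultaneous occurrence is after LCM of the individual periods.
319 = 11 × 29
55 = 5 × 11
LCM(319, 55) = 5 × 11 × 29 = 1595.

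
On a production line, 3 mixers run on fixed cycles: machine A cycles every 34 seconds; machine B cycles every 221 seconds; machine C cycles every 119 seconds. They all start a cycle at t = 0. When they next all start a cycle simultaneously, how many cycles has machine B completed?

They are all back at their starting positions together after one LCM of the periods.
34 = 2 × 17
221 = 13 × 17
119 = 7 × 17
LCM(34, 221, 119) = 2 × 7 × 13 × 17 = 3094.
Cycles for period 221: 3094 / 221 = 14.

14 cycles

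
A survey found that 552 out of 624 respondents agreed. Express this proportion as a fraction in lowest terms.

23/26

552 = 2^3 × 3 × 23
624 = 2^4 × 3 × 13
gcd(552, 624) = 2^3 × 3 = 24.
Divide numerator and denominator by 24: 552/624 = 23/26.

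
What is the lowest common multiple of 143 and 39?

429

143 = 11 × 13
39 = 3 × 13
LCM(143, 39) = 3 × 11 × 13 = 429.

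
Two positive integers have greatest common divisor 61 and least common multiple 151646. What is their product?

For any two positive integers, gcd × lcm = product = 61 × 151646 = 9250406.

9250406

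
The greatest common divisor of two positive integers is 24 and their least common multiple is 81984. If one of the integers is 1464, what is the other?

For two integers, gcd × lcm = product, so the other is (24 × 81984) / 1464 = 1967616 / 1464 = 1344.

1344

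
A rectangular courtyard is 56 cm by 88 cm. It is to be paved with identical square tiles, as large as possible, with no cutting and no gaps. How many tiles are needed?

77

Tile side = gcd(56, 88).
56 = 2^3 × 7
88 = 2^3 × 11
gcd(56, 88) = 2^3 = 8.
Tiles: (56/8) × (88/8) = 7 × 11 = 77.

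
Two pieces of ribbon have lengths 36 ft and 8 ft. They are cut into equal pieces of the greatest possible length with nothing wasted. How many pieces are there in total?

Piece length = gcd(36, 8).
36 = 2^2 × 3^2
8 = 2^3
gcd(36, 8) = 2^2 = 4.
Total pieces = 36/4 + 8/4 = 9 + 2 = 11.

11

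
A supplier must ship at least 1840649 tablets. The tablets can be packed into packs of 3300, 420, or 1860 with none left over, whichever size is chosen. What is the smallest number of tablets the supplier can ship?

The number of tablets must be a common multiple of 3300, 420, and 1860, so a multiple of their LCM.
3300 = 2^2 × 3 × 5^2 × 11
420 = 2^2 × 3 × 5 × 7
1860 = 2^2 × 3 × 5 × 31
LCM(3300, 420, 1860) = 2^2 × 3 × 5^2 × 7 × 11 × 31 = 716100.
Smallest multiple of 716100 that is ≥ 1840649: ⌈1840649/716100⌉ × 716100 = 3 × 716100 = 2148300.

2148300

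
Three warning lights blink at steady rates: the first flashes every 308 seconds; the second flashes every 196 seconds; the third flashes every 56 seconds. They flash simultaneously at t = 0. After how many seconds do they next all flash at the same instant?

4312 seconds

The first simultaneous occurrence is after LCM of the individual periods.
308 = 2^2 × 7 × 11
196 = 2^2 × 7^2
56 = 2^3 × 7
LCM(308, 196, 56) = 2^3 × 7^2 × 11 = 4312.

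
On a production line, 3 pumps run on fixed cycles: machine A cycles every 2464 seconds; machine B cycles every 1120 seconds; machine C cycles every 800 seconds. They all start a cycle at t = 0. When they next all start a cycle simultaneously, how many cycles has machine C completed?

All finish a whole number of cycles simultaneously at t = LCM of the periods.
2464 = 2^5 × 7 × 11
1120 = 2^5 × 5 × 7
800 = 2^5 × 5^2
LCM(2464, 1120, 800) = 2^5 × 5^2 × 7 × 11 = 61600.
Cycles for period 800: 61600 / 800 = 77.

77 cycles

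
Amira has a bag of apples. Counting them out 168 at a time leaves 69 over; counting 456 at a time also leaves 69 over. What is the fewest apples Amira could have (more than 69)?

N − 69 must be a common multiple of 168 and 456.
168 = 2^3 × 3 × 7
456 = 2^3 × 3 × 19
LCM(168, 456) = 2^3 × 3 × 7 × 19 = 3192.
Smallest N > 69 is LCM + 69 = 3192 + 69 = 3261.

3261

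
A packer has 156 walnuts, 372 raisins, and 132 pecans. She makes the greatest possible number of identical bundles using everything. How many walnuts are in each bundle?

Number of bundles = gcd(156, 372, 132).
156 = 2^2 × 3 × 13
372 = 2^2 × 3 × 31
132 = 2^2 × 3 × 11
gcd(156, 372, 132) = 2^2 × 3 = 12.
walnuts per bundle = 156 / 12 = 13.

13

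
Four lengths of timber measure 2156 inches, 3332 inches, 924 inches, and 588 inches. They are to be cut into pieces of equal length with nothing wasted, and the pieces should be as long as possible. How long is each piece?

The greatest length dividing all of 2156, 3332, 924, and 588 is their gcd.
2156 = 2^2 × 7^2 × 11
3332 = 2^2 × 7^2 × 17
924 = 2^2 × 3 × 7 × 11
588 = 2^2 × 3 × 7^2
gcd(2156, 3332, 924, 588) = 2^2 × 7 = 28.

28 inches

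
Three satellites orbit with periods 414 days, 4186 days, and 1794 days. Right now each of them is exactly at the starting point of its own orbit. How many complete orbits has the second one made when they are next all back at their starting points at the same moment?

9 orbits

All finish a whole number of cycles simultaneously at t = LCM of the periods.
414 = 2 × 3^2 × 23
4186 = 2 × 7 × 13 × 23
1794 = 2 × 3 × 13 × 23
LCM(414, 4186, 1794) = 2 × 3^2 × 7 × 13 × 23 = 37674.
Orbits for period 4186: 37674 / 4186 = 9.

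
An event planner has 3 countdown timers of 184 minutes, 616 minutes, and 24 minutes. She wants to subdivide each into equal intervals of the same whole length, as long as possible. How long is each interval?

The interval must divide each timer length; the longest such is the gcd.
184 = 2^3 × 23
616 = 2^3 × 7 × 11
24 = 2^3 × 3
gcd(184, 616, 24) = 2^3 = 8.

8 minutes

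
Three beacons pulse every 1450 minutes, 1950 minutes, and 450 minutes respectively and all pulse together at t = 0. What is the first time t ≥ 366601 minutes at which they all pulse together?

508950 minutes

Joint pulses occur at multiples of LCM(1450, 1950, 450).
1450 = 2 × 5^2 × 29
1950 = 2 × 3 × 5^2 × 13
450 = 2 × 3^2 × 5^2
LCM(1450, 1950, 450) = 2 × 3^2 × 5^2 × 13 × 29 = 169650.
Smallest multiple of 169650 that is ≥ 366601: ⌈366601/169650⌉ × 169650 = 3 × 169650 = 508950.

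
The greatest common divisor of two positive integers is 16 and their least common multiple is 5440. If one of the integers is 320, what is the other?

272

For two integers, gcd × lcm = product, so the other is (16 × 5440) / 320 = 87040 / 320 = 272.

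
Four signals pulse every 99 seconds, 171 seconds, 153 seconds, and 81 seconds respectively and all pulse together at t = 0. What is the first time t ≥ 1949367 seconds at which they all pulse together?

Joint pulses occur at multiples of LCM(99, 171, 153, 81).
99 = 3^2 × 11
171 = 3^2 × 19
153 = 3^2 × 17
81 = 3^4
LCM(99, 171, 153, 81) = 3^4 × 11 × 17 × 19 = 287793.
Smallest multiple of 287793 that is ≥ 1949367: ⌈1949367/287793⌉ × 287793 = 7 × 287793 = 2014551.

2014551 seconds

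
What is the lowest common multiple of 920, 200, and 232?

920 = 2^3 × 5 × 23
200 = 2^3 × 5^2
232 = 2^3 × 29
LCM(920, 200, 232) = 2^3 × 5^2 × 23 × 29 = 133400.

133400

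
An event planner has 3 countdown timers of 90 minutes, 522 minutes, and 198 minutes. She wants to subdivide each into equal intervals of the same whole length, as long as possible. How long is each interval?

18 minutes

The interval must divide each timer length; the longest such is the gcd.
90 = 2 × 3^2 × 5
522 = 2 × 3^2 × 29
198 = 2 × 3^2 × 11
gcd(90, 522, 198) = 2 × 3^2 = 18.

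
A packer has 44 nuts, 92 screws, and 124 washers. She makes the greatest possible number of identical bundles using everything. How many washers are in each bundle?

31

Number of bundles = gcd(44, 92, 124).
44 = 2^2 × 11
92 = 2^2 × 23
124 = 2^2 × 31
gcd(44, 92, 124) = 2^2 = 4.
washers per bundle = 124 / 4 = 31.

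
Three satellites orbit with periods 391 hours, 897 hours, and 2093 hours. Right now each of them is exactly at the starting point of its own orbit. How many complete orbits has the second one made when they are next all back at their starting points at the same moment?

They are all back at their starting positions together after one LCM of the periods.
391 = 17 × 23
897 = 3 × 13 × 23
2093 = 7 × 13 × 23
LCM(391, 897, 2093) = 3 × 7 × 13 × 17 × 23 = 106743.
Orbits for period 897: 106743 / 897 = 119.

119 orbits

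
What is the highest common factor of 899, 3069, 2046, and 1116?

31

899 = 29 × 31
3069 = 3^2 × 11 × 31
2046 = 2 × 3 × 11 × 31
1116 = 2^2 × 3^2 × 31
gcd(899, 3069, 2046, 1116) = 31.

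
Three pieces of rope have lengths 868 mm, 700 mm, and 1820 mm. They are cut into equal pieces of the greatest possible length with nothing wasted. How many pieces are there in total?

121

Piece length = gcd(868, 700, 1820).
868 = 2^2 × 7 × 31
700 = 2^2 × 5^2 × 7
1820 = 2^2 × 5 × 7 × 13
gcd(868, 700, 1820) = 2^2 × 7 = 28.
Total pieces = 868/28 + 700/28 + 1820/28 = 31 + 25 + 65 = 121.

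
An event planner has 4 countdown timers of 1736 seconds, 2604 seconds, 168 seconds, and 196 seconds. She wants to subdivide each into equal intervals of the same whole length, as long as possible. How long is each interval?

The interval must divide each timer length; the longest such is the gcd.
1736 = 2^3 × 7 × 31
2604 = 2^2 × 3 × 7 × 31
168 = 2^3 × 3 × 7
196 = 2^2 × 7^2
gcd(1736, 2604, 168, 196) = 2^2 × 7 = 28.

28 seconds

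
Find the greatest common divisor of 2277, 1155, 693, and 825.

2277 = 3^2 × 11 × 23
1155 = 3 × 5 × 7 × 11
693 = 3^2 × 7 × 11
825 = 3 × 5^2 × 11
gcd(2277, 1155, 693, 825) = 3 × 11 = 33.

33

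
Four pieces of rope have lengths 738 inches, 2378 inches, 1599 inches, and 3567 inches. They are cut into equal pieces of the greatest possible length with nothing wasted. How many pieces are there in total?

202

Piece length = gcd(738, 2378, 1599, 3567).
738 = 2 × 3^2 × 41
2378 = 2 × 29 × 41
1599 = 3 × 13 × 41
3567 = 3 × 29 × 41
gcd(738, 2378, 1599, 3567) = 41.
Total pieces = 738/41 + 2378/41 + 1599/41 + 3567/41 = 18 + 58 + 39 + 87 = 202.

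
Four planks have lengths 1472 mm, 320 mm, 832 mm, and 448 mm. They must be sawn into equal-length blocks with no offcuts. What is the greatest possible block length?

This is the greatest common divisor of 1472, 320, 832, and 448.
1472 = 2^6 × 23
320 = 2^6 × 5
832 = 2^6 × 13
448 = 2^6 × 7
gcd(1472, 320, 832, 448) = 2^6 = 64.

64 mm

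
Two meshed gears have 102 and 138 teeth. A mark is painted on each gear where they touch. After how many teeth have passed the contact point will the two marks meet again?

They coincide at every common multiple of the periods; the first is the LCM.
102 = 2 × 3 × 17
138 = 2 × 3 × 23
LCM(102, 138) = 2 × 3 × 17 × 23 = 2346.

2346 teeth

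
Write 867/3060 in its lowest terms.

17/60

867 = 3 × 17^2
3060 = 2^2 × 3^2 × 5 × 17
gcd(867, 3060) = 3 × 17 = 51.
Divide numerator and denominator by 51: 867/3060 = 17/60.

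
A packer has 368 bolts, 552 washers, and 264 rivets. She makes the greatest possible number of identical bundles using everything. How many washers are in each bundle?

69

Number of bundles = gcd(368, 552, 264).
368 = 2^4 × 23
552 = 2^3 × 3 × 23
264 = 2^3 × 3 × 11
gcd(368, 552, 264) = 2^3 = 8.
washers per bundle = 552 / 8 = 69.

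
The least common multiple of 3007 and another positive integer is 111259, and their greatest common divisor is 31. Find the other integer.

1147

gcd × lcm = product of the two integers, so the other integer is (31 × 111259) / 3007 = 1147.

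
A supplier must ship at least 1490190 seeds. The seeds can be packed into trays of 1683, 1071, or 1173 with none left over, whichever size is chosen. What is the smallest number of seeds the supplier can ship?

The number of seeds must be a common multiple of 1683, 1071, and 1173, so a multiple of their LCM.
1683 = 3^2 × 11 × 17
1071 = 3^2 × 7 × 17
1173 = 3 × 17 × 23
LCM(1683, 1071, 1173) = 3^2 × 7 × 11 × 17 × 23 = 270963.
Smallest multiple of 270963 that is ≥ 1490190: ⌈1490190/270963⌉ × 270963 = 6 × 270963 = 1625778.

1625778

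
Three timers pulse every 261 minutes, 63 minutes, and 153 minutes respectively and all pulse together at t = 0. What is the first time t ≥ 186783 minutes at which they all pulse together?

217413 minutes

Joint pulses occur at multiples of LCM(261, 63, 153).
261 = 3^2 × 29
63 = 3^2 × 7
153 = 3^2 × 17
LCM(261, 63, 153) = 3^2 × 7 × 17 × 29 = 31059.
Smallest multiple of 31059 that is ≥ 186783: ⌈186783/31059⌉ × 31059 = 7 × 31059 = 217413.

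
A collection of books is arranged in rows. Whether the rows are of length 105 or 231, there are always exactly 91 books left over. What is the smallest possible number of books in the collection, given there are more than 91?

1246

N − 91 must be a common multiple of 105 and 231.
105 = 3 × 5 × 7
231 = 3 × 7 × 11
LCM(105, 231) = 3 × 5 × 7 × 11 = 1155.
Smallest N > 91 is LCM + 91 = 1155 + 91 = 1246.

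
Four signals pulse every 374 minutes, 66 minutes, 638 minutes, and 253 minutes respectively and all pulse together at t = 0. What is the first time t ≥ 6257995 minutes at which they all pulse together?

Joint pulses occur at multiples of LCM(374, 66, 638, 253).
374 = 2 × 11 × 17
66 = 2 × 3 × 11
638 = 2 × 11 × 29
253 = 11 × 23
LCM(374, 66, 638, 253) = 2 × 3 × 11 × 17 × 23 × 29 = 748374.
Smallest multiple of 748374 that is ≥ 6257995: ⌈6257995/748374⌉ × 748374 = 9 × 748374 = 6735366.

6735366 minutes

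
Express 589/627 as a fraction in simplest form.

31/33

589 = 19 × 31
627 = 3 × 11 × 19
gcd(589, 627) = 19.
Divide numerator and denominator by 19: 589/627 = 31/33.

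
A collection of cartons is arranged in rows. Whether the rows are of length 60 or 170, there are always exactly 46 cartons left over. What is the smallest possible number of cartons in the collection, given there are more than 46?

1066

N − 46 must be a common multiple of 60 and 170.
60 = 2^2 × 3 × 5
170 = 2 × 5 × 17
LCM(60, 170) = 2^2 × 3 × 5 × 17 = 1020.
Smallest N > 46 is LCM + 46 = 1020 + 46 = 1066.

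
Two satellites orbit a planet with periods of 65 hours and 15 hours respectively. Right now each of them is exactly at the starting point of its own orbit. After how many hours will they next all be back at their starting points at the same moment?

The first simultaneous occurrence is after LCM of the individual periods.
65 = 5 × 13
15 = 3 × 5
LCM(65, 15) = 3 × 5 × 13 = 195.

195 hours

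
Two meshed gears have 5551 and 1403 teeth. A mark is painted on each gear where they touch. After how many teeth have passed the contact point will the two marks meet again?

The first simultaneous occurrence is after LCM of the individual periods.
5551 = 7 × 13 × 61
1403 = 23 × 61
LCM(5551, 1403) = 7 × 13 × 23 × 61 = 127673.

127673 teeth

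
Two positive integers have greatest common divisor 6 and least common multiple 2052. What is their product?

For any two positive integers, gcd × lcm = product = 6 × 2052 = 12312.

12312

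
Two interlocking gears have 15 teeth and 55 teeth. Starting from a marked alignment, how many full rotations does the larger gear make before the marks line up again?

3 rotations

The first common completion time is the LCM of the periods.
15 = 3 × 5
55 = 5 × 11
LCM(15, 55) = 3 × 5 × 11 = 165.
Rotations for period 55: 165 / 55 = 3.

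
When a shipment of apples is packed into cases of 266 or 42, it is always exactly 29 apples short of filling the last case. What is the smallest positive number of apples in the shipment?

769

Being 29 short of a full case of size k means N ≡ −29 (mod k), i.e. N + 29 is a multiple of each size.
266 = 2 × 7 × 19
42 = 2 × 3 × 7
LCM(266, 42) = 2 × 3 × 7 × 19 = 798.
Smallest positive N is 798 − 29 = 769.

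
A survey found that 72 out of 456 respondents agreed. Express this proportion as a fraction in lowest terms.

72 = 2^3 × 3^2
456 = 2^3 × 3 × 19
gcd(72, 456) = 2^3 × 3 = 24.
Divide numerator and denominator by 24: 72/456 = 3/19.

3/19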